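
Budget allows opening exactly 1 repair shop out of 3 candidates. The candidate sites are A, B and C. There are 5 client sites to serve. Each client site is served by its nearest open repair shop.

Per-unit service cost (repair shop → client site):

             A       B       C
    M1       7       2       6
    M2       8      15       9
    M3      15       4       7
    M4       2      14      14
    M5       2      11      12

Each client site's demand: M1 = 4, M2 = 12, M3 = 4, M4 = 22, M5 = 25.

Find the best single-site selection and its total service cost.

With exactly 1 open, each client site uses its cheapest among the chosen.
{A}: M1→A 7·4=28, M2→A 8·12=96, M3→A 15·4=60, M4→A 2·22=44, M5→A 2·25=50. Service cost 278.
{C}: service cost 768
{B}: service cost 787
Among all 3 size-1 choices, {A} is lowest.

Choose A only; total service cost 278.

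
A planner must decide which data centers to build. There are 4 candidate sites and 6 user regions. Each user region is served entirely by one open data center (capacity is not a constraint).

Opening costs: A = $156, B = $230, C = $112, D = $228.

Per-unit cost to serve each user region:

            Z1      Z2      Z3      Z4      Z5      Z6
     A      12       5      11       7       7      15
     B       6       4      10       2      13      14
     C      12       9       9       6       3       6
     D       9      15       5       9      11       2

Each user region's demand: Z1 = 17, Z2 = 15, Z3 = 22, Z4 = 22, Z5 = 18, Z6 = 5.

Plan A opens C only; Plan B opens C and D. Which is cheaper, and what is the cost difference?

Plan A is cheaper by 69.

Plan A: {C}: Z1→C 12·17=204, Z2→C 9·15=135, Z3→C 9·22=198, Z4→C 6·22=132, Z5→C 3·18=54, Z6→C 6·5=30. Service 753; fixed 112; total 865.
Plan B: {C, D}: Z1→D 9·17=153, Z2→C 9·15=135, Z3→D 5·22=110, Z4→C 6·22=132, Z5→C 3·18=54, Z6→D 2·5=10. Service 594; fixed 340; total 934.
Difference: |865 − 934| = 69.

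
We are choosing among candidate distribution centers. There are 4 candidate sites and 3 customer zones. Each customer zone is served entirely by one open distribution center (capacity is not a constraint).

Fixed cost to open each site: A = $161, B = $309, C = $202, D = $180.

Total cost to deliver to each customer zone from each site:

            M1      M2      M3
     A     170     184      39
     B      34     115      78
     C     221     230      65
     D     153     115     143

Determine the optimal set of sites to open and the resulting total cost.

Open B only; minimum total cost 536.

For any fixed open set, each customer zone goes to its cheapest open site; total = fixed + service.
{B}: M1→B 34, M2→B 115, M3→B 78. Service 227; fixed 309; total 536.
{A}: service 393 + fixed 161 = 554
{D}: M1→D 153, M2→D 115, M3→D 143. Service 411; fixed 180; total 591.
{A, B, C, D}: service 188 + fixed 852 = 1040
No other subset beats 536.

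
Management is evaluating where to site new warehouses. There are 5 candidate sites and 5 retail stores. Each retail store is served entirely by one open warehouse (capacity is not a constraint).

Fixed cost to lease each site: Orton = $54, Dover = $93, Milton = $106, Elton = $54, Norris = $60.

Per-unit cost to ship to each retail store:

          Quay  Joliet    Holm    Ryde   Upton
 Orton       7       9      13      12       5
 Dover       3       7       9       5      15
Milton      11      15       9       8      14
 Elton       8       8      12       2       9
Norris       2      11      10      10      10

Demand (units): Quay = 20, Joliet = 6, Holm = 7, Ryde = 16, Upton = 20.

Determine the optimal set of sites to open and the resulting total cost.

Open Orton, Elton and Norris; minimum total cost 458.

For any fixed open set, each retail store goes to its cheapest open site; total = fixed + service.
{Orton, Elton, Norris}: Quay→Norris 2·20=40, Joliet→Elton 8·6=48, Holm→Norris 10·7=70, Ryde→Elton 2·16=32, Upton→Orton 5·20=100. Service 290; fixed 168; total 458.
{Elton, Norris}: service 370 + fixed 114 = 484
{Orton, Dover}: service 345 + fixed 147 = 492
{Orton, Dover, Milton, Elton, Norris}: service 277 + fixed 367 = 644
No other subset beats 458.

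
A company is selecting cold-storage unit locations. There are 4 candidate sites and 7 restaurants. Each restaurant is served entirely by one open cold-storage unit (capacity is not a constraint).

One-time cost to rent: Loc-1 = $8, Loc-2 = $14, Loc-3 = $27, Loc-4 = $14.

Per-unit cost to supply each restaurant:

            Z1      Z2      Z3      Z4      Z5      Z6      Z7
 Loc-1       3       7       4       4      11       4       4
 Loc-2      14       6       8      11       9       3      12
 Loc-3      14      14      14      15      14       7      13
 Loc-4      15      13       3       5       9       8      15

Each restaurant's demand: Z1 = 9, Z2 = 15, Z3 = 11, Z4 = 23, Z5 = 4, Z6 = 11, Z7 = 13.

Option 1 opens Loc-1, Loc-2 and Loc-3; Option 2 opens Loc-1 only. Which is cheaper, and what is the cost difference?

Option 1: {Loc-1, Loc-2, Loc-3}: Z1→Loc-1 3·9=27, Z2→Loc-2 6·15=90, Z3→Loc-1 4·11=44, Z4→Loc-1 4·23=92, Z5→Loc-2 9·4=36, Z6→Loc-2 3·11=33, Z7→Loc-1 4·13=52. Service 374; fixed 49; total 423.
Option 2: {Loc-1}: Z1→Loc-1 3·9=27, Z2→Loc-1 7·15=105, Z3→Loc-1 4·11=44, Z4→Loc-1 4·23=92, Z5→Loc-1 11·4=44, Z6→Loc-1 4·11=44, Z7→Loc-1 4·13=52. Service 408; fixed 8; total 416.
Difference: |423 − 416| = 7.

Option 2 is cheaper by 7.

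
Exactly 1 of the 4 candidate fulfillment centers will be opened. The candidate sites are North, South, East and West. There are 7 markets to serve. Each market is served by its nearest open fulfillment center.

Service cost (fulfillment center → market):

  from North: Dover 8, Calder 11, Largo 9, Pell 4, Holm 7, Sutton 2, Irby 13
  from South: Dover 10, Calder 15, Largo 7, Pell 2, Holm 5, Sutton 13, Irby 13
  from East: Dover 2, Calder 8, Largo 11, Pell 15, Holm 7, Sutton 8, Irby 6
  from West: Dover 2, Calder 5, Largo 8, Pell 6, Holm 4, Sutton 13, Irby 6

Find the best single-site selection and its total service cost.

With exactly 1 open, each market uses its cheapest among the chosen.
{West}: Dover→West 2, Calder→West 5, Largo→West 8, Pell→West 6, Holm→West 4, Sutton→West 13, Irby→West 6. Service cost 44.
{North}: service cost 54
{East}: service cost 57
Among all 4 size-1 choices, {West} is lowest.

Choose West only; total service cost 44.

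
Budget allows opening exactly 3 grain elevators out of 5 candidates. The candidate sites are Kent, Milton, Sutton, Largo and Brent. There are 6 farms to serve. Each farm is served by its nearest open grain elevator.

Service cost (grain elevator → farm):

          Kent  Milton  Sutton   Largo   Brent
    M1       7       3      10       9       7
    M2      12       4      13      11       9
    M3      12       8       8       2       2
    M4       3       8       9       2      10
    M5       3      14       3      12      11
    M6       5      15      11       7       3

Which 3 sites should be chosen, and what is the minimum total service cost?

Choose Kent, Milton and Brent; total service cost 18.

With exactly 3 open, each farm uses its cheapest among the chosen.
{Kent, Milton, Brent}: M1→Milton 3, M2→Milton 4, M3→Brent 2, M4→Kent 3, M5→Kent 3, M6→Brent 3. Service cost 18.
{Kent, Milton, Largo}: service cost 19
{Milton, Sutton, Largo}: service cost 21
Among all 10 size-3 choices, {Kent, Milton, Brent} is lowest.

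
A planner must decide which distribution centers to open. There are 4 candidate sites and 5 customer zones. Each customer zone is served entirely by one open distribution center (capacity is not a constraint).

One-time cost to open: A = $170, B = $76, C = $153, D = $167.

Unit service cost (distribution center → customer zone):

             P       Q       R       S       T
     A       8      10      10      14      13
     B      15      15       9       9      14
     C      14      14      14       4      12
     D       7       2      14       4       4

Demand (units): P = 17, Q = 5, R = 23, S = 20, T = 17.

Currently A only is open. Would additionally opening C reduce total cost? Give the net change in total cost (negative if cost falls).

Yes — net change −64 (cost falls by 64).

Current service cost with {A}: 917.
Adding C: each customer zone re-picks its cheapest; new service cost 700, saving 217.
Extra fixed cost: 153. Net change = 153 − 217 = -64.
(Totals: 1087 → 1023.)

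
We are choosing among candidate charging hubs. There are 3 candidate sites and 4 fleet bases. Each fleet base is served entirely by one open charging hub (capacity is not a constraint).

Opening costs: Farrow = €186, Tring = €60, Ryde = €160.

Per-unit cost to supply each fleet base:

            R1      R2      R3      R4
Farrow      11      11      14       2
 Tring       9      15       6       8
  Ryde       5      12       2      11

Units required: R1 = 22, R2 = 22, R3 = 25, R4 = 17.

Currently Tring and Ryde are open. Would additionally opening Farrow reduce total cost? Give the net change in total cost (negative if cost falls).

No — net change +62 (cost rises by 62).

Current service cost with {Tring, Ryde}: 560.
Adding Farrow: each fleet base re-picks its cheapest; new service cost 436, saving 124.
Extra fixed cost: 186. Net change = 186 − 124 = 62.
(Totals: 780 → 842.)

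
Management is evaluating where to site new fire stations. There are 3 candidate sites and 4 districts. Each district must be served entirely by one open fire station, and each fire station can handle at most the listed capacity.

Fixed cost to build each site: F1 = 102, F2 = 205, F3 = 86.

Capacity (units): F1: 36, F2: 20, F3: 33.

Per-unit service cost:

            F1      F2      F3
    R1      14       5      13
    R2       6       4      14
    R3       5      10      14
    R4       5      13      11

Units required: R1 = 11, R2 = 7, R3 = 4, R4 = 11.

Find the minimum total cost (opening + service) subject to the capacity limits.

Open {F1}: R1→F1 14·11=154, R2→F1 6·7=42, R3→F1 5·4=20, R4→F1 5·11=55.
Loads: F1 carries 33/36. Service 271; fixed 102; total 373.
Next best feasible plan costs 448.

Minimum total cost: 373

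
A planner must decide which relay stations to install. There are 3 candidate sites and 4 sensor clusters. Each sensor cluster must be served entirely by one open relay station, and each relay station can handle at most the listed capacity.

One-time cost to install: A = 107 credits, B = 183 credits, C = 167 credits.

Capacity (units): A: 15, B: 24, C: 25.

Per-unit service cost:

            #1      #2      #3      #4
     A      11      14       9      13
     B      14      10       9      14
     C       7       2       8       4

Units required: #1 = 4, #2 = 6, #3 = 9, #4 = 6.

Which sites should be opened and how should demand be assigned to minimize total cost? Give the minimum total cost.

Open {C}: #1→C 7·4=28, #2→C 2·6=12, #3→C 8·9=72, #4→C 4·6=24.
Loads: C carries 25/25. Service 136; fixed 167; total 303.
Next best feasible plan costs 410.

Minimum total cost: 303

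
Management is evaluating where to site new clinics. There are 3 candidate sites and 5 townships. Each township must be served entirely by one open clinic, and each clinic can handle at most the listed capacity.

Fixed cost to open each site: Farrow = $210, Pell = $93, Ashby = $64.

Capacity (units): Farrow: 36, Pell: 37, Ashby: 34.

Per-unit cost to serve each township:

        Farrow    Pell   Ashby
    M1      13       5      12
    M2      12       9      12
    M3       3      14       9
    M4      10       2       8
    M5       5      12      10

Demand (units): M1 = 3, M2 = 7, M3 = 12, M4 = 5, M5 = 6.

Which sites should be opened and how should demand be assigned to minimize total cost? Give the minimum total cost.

Open {Ashby}: M1→Ashby 12·3=36, M2→Ashby 12·7=84, M3→Ashby 9·12=108, M4→Ashby 8·5=40, M5→Ashby 10·6=60.
Loads: Ashby carries 33/34. Service 328; fixed 64; total 392.
Next best feasible plan costs 413.

Minimum total cost: 392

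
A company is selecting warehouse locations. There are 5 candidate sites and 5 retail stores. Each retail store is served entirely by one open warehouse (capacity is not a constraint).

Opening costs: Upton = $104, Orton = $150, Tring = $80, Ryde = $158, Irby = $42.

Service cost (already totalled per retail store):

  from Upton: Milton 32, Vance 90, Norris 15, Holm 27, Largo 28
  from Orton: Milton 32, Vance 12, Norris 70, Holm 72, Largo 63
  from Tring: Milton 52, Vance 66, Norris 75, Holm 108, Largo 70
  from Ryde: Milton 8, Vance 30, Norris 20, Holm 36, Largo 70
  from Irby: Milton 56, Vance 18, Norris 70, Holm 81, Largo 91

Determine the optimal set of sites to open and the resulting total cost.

For any fixed open set, each retail store goes to its cheapest open site; total = fixed + service.
{Upton, Irby}: Milton→Upton 32, Vance→Irby 18, Norris→Upton 15, Holm→Upton 27, Largo→Upton 28. Service 120; fixed 146; total 266.
{Upton}: Milton→Upton 32, Vance→Upton 90, Norris→Upton 15, Holm→Upton 27, Largo→Upton 28. Service 192; fixed 104; total 296.
{Ryde}: Milton→Ryde 8, Vance→Ryde 30, Norris→Ryde 20, Holm→Ryde 36, Largo→Ryde 70. Service 164; fixed 158; total 322.
{Upton, Orton, Tring, Ryde, Irby}: Milton→Ryde 8, Vance→Orton 12, Norris→Upton 15, Holm→Upton 27, Largo→Upton 28. Service 90; fixed 534; total 624.
No other subset beats 266.

Open Upton and Irby; minimum total cost 266.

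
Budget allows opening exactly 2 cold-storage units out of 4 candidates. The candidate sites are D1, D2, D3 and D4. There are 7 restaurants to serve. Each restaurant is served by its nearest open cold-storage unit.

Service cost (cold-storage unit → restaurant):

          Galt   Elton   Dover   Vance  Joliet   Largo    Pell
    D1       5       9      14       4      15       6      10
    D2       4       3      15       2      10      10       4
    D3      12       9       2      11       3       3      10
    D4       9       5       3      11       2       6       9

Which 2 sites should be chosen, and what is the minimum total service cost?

With exactly 2 open, each restaurant uses its cheapest among the chosen.
{D2, D3}: Galt→D2 4, Elton→D2 3, Dover→D3 2, Vance→D2 2, Joliet→D3 3, Largo→D3 3, Pell→D2 4. Service cost 21.
{D2, D4}: service cost 24
{D1, D4}: service cost 34
Among all 6 size-2 choices, {D2, D3} is lowest.

Choose D2 and D3; total service cost 21.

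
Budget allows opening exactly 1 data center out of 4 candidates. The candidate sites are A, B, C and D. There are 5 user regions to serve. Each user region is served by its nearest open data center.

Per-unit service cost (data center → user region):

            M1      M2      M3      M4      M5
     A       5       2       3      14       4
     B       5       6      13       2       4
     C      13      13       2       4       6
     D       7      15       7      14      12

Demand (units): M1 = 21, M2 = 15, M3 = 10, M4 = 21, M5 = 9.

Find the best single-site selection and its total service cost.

Choose B only; total service cost 403.

With exactly 1 open, each user region uses its cheapest among the chosen.
{B}: M1→B 5·21=105, M2→B 6·15=90, M3→B 13·10=130, M4→B 2·21=42, M5→B 4·9=36. Service cost 403.
{A}: service cost 495
{C}: service cost 626
Among all 4 size-1 choices, {B} is lowest.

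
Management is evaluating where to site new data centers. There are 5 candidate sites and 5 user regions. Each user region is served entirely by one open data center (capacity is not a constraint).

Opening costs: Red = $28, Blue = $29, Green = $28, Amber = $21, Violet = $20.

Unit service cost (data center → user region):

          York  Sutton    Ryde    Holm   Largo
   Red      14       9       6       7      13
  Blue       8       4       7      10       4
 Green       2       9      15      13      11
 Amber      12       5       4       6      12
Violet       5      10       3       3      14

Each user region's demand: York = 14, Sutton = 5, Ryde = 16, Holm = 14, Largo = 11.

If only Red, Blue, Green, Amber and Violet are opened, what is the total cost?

Total cost: 308

Each user region is assigned to its cheapest site among the open ones.
{Red, Blue, Green, Amber, Violet}: York→Green 2·14=28, Sutton→Blue 4·5=20, Ryde→Violet 3·16=48, Holm→Violet 3·14=42, Largo→Blue 4·11=44. Service 182; fixed 126; total 308.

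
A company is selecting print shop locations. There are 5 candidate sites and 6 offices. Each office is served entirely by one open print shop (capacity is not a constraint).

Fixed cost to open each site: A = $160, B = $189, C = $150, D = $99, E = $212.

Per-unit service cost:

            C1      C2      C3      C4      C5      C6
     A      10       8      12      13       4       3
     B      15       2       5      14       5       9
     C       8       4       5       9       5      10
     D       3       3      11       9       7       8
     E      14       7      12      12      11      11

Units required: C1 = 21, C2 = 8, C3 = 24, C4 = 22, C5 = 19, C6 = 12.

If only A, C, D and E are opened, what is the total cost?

Each office is assigned to its cheapest site among the open ones.
{A, C, D, E}: C1→D 3·21=63, C2→D 3·8=24, C3→C 5·24=120, C4→C 9·22=198, C5→A 4·19=76, C6→A 3·12=36. Service 517; fixed 621; total 1138.

Total cost: 1138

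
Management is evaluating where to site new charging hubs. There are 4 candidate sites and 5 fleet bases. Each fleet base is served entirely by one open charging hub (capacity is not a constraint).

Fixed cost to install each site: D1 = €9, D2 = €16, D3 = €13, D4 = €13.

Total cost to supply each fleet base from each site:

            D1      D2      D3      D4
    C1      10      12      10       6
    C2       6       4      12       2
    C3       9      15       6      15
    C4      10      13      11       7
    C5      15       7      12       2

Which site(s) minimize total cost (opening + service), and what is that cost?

Open D4 only; minimum total cost 45.

For any fixed open set, each fleet base goes to its cheapest open site; total = fixed + service.
{D4}: C1→D4 6, C2→D4 2, C3→D4 15, C4→D4 7, C5→D4 2. Service 32; fixed 13; total 45.
{D1, D4}: service 26 + fixed 22 = 48
{D3, D4}: C1→D4 6, C2→D4 2, C3→D3 6, C4→D4 7, C5→D4 2. Service 23; fixed 26; total 49.
{D1, D2, D3, D4}: service 23 + fixed 51 = 74
No other subset beats 45.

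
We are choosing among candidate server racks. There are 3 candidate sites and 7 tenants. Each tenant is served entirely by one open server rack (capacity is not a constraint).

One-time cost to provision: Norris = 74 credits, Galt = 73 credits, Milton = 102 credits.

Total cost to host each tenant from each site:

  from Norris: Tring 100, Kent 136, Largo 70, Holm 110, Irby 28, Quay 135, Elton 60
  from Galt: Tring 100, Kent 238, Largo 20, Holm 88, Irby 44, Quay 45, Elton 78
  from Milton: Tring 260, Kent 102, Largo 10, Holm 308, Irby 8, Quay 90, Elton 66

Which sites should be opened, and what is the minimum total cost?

Open Galt and Milton; minimum total cost 594.

For any fixed open set, each tenant goes to its cheapest open site; total = fixed + service.
{Galt, Milton}: Tring→Galt 100, Kent→Milton 102, Largo→Milton 10, Holm→Galt 88, Irby→Milton 8, Quay→Galt 45, Elton→Milton 66. Service 419; fixed 175; total 594.
{Norris, Galt}: service 477 + fixed 147 = 624
{Norris, Milton}: service 480 + fixed 176 = 656
{Norris, Galt, Milton}: service 413 + fixed 249 = 662
(All 7 nonempty subsets were checked; Galt and Milton is lowest.)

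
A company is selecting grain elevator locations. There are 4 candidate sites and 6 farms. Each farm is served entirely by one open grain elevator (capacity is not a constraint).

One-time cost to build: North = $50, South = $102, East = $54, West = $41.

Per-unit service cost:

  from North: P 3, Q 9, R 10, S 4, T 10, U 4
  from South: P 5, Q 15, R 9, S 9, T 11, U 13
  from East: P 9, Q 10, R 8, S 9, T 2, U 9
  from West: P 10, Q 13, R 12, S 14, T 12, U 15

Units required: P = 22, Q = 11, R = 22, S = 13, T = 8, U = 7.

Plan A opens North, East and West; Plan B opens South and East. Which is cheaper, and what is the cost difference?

Plan A: {North, East, West}: P→North 3·22=66, Q→North 9·11=99, R→East 8·22=176, S→North 4·13=52, T→East 2·8=16, U→North 4·7=28. Service 437; fixed 145; total 582.
Plan B: {South, East}: P→South 5·22=110, Q→East 10·11=110, R→East 8·22=176, S→South 9·13=117, T→East 2·8=16, U→East 9·7=63. Service 592; fixed 156; total 748.
Difference: |582 − 748| = 166.

Plan A is cheaper by 166.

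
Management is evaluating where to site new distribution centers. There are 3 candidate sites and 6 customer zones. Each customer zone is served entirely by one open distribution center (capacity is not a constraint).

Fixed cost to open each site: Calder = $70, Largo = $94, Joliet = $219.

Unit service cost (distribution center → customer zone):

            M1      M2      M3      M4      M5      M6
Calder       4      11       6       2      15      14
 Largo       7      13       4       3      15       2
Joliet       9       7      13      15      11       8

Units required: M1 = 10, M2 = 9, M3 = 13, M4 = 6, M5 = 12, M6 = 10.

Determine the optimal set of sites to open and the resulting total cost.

For any fixed open set, each customer zone goes to its cheapest open site; total = fixed + service.
{Largo}: M1→Largo 7·10=70, M2→Largo 13·9=117, M3→Largo 4·13=52, M4→Largo 3·6=18, M5→Largo 15·12=180, M6→Largo 2·10=20. Service 457; fixed 94; total 551.
{Calder, Largo}: service 403 + fixed 164 = 567
{Calder}: M1→Calder 4·10=40, M2→Calder 11·9=99, M3→Calder 6·13=78, M4→Calder 2·6=12, M5→Calder 15·12=180, M6→Calder 14·10=140. Service 549; fixed 70; total 619.
{Calder, Largo, Joliet}: M1→Calder 4·10=40, M2→Joliet 7·9=63, M3→Largo 4·13=52, M4→Calder 2·6=12, M5→Joliet 11·12=132, M6→Largo 2·10=20. Service 319; fixed 383; total 702.
No other subset beats 551.

Open Largo only; minimum total cost 551.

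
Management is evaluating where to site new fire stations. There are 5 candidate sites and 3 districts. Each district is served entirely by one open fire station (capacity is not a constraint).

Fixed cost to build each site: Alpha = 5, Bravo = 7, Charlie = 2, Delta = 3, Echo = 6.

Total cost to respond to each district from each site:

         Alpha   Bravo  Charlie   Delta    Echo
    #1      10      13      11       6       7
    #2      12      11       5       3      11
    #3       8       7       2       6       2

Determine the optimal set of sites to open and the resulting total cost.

For any fixed open set, each district goes to its cheapest open site; total = fixed + service.
{Charlie, Delta}: #1→Delta 6, #2→Delta 3, #3→Charlie 2. Service 11; fixed 5; total 16.
{Delta}: service 15 + fixed 3 = 18
{Charlie}: #1→Charlie 11, #2→Charlie 5, #3→Charlie 2. Service 18; fixed 2; total 20.
{Alpha, Bravo, Charlie, Delta, Echo}: #1→Delta 6, #2→Delta 3, #3→Charlie 2. Service 11; fixed 23; total 34.
No other subset beats 16.

Open Charlie and Delta; minimum total cost 16.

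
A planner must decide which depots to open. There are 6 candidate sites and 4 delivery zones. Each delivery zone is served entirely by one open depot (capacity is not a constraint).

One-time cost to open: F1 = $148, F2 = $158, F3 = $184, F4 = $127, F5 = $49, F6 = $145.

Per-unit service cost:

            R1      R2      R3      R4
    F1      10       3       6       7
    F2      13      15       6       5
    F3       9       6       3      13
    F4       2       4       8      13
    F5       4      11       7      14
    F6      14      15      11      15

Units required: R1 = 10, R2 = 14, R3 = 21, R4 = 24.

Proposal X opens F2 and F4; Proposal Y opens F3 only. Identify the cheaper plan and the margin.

Proposal X is cheaper by 126.

Proposal X: {F2, F4}: R1→F4 2·10=20, R2→F4 4·14=56, R3→F2 6·21=126, R4→F2 5·24=120. Service 322; fixed 285; total 607.
Proposal Y: {F3}: R1→F3 9·10=90, R2→F3 6·14=84, R3→F3 3·21=63, R4→F3 13·24=312. Service 549; fixed 184; total 733.
Difference: |607 − 733| = 126.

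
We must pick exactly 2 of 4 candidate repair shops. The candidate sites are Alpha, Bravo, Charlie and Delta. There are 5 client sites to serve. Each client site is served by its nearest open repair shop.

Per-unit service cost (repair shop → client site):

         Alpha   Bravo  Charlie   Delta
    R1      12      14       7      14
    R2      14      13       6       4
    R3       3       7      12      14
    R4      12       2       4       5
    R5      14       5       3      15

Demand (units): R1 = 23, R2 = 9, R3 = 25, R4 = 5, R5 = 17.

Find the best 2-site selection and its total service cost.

Choose Alpha and Charlie; total service cost 361.

With exactly 2 open, each client site uses its cheapest among the chosen.
{Alpha, Charlie}: R1→Charlie 7·23=161, R2→Charlie 6·9=54, R3→Alpha 3·25=75, R4→Charlie 4·5=20, R5→Charlie 3·17=51. Service cost 361.
{Bravo, Charlie}: service cost 451
{Alpha, Bravo}: service cost 563
Among all 6 size-2 choices, {Alpha, Charlie} is lowest.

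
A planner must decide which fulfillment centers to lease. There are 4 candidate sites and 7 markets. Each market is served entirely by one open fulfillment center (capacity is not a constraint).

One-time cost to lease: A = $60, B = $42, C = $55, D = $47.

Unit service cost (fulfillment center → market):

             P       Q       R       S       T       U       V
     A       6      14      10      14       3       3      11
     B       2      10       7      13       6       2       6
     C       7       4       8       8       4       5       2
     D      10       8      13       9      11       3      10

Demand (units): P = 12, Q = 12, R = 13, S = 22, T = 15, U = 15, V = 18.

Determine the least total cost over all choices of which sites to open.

For any fixed open set, each market goes to its cheapest open site; total = fixed + service.
{B, C}: P→B 2·12=24, Q→C 4·12=48, R→B 7·13=91, S→C 8·22=176, T→C 4·15=60, U→B 2·15=30, V→C 2·18=36. Service 465; fixed 97; total 562.
{A, B, C}: service 450 + fixed 157 = 607
{B, C, D}: service 465 + fixed 144 = 609
{A, B, C, D}: service 450 + fixed 204 = 654
No other subset beats 562.

Minimum total cost: 562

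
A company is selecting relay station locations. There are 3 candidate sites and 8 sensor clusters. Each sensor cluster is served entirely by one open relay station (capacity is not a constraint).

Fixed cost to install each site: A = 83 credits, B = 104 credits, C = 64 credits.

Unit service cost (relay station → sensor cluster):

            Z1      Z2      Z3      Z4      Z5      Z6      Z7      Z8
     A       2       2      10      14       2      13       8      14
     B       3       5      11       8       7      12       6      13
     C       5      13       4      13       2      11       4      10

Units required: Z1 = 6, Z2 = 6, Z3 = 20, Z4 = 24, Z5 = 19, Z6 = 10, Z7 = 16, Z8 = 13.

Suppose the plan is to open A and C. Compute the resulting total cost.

Each sensor cluster is assigned to its cheapest site among the open ones.
{A, C}: Z1→A 2·6=12, Z2→A 2·6=12, Z3→C 4·20=80, Z4→C 13·24=312, Z5→A 2·19=38, Z6→C 11·10=110, Z7→C 4·16=64, Z8→C 10·13=130. Service 758; fixed 147; total 905.

Total cost: 905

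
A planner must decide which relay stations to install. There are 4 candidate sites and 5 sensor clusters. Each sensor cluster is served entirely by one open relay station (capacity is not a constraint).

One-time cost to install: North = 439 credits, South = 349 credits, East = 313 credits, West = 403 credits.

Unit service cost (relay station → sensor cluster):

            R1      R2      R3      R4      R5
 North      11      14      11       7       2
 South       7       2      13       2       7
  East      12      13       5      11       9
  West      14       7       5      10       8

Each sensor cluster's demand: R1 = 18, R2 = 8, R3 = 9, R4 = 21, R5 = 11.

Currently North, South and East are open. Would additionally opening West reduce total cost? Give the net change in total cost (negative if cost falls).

Current service cost with {North, South, East}: 251.
Adding West: each sensor cluster re-picks its cheapest; new service cost 251, saving 0.
Extra fixed cost: 403. Net change = 403 − 0 = 403.
(Totals: 1352 → 1755.)

No — net change +403 (cost rises by 403).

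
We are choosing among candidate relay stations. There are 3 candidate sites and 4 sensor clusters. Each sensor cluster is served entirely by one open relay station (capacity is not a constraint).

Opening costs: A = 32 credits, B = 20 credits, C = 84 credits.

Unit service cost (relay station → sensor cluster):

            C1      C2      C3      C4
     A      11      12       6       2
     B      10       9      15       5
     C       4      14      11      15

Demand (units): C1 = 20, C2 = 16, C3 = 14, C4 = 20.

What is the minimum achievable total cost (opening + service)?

Minimum total cost: 484

For any fixed open set, each sensor cluster goes to its cheapest open site; total = fixed + service.
{A, B, C}: C1→C 4·20=80, C2→B 9·16=144, C3→A 6·14=84, C4→A 2·20=40. Service 348; fixed 136; total 484.
{A, C}: service 396 + fixed 116 = 512
{A, B}: service 468 + fixed 52 = 520
{B}: service 654 + fixed 20 = 674
(All 7 nonempty subsets were checked; A, B and C is lowest.)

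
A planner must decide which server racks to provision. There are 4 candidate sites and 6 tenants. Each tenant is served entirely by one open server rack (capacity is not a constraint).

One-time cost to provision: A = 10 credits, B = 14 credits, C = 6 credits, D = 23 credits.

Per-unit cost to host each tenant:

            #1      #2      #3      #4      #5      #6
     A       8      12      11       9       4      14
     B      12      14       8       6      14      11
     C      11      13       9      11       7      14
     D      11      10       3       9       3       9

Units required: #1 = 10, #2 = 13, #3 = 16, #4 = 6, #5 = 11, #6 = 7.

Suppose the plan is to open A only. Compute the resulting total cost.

Total cost: 618

Each tenant is assigned to its cheapest site among the open ones.
{A}: #1→A 8·10=80, #2→A 12·13=156, #3→A 11·16=176, #4→A 9·6=54, #5→A 4·11=44, #6→A 14·7=98. Service 608; fixed 10; total 618.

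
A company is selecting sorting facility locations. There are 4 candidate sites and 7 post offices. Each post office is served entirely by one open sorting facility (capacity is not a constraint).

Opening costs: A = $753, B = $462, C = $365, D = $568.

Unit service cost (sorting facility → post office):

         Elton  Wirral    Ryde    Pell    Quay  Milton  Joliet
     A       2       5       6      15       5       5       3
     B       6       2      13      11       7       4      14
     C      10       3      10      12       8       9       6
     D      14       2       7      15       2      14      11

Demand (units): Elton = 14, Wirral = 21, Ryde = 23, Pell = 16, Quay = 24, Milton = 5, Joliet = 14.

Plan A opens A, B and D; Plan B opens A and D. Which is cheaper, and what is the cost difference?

Plan B is cheaper by 393.

Plan A: {A, B, D}: Elton→A 2·14=28, Wirral→B 2·21=42, Ryde→A 6·23=138, Pell→B 11·16=176, Quay→D 2·24=48, Milton→B 4·5=20, Joliet→A 3·14=42. Service 494; fixed 1783; total 2277.
Plan B: {A, D}: Elton→A 2·14=28, Wirral→D 2·21=42, Ryde→A 6·23=138, Pell→A 15·16=240, Quay→D 2·24=48, Milton→A 5·5=25, Joliet→A 3·14=42. Service 563; fixed 1321; total 1884.
Difference: |2277 − 1884| = 393.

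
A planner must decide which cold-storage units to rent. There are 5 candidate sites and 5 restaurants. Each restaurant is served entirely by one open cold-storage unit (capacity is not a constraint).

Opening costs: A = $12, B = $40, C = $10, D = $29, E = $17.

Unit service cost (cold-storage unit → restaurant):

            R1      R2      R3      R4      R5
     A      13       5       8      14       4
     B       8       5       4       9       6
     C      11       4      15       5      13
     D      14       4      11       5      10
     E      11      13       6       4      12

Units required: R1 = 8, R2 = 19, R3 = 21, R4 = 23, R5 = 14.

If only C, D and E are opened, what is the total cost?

Each restaurant is assigned to its cheapest site among the open ones.
{C, D, E}: R1→C 11·8=88, R2→C 4·19=76, R3→E 6·21=126, R4→E 4·23=92, R5→D 10·14=140. Service 522; fixed 56; total 578.

Total cost: 578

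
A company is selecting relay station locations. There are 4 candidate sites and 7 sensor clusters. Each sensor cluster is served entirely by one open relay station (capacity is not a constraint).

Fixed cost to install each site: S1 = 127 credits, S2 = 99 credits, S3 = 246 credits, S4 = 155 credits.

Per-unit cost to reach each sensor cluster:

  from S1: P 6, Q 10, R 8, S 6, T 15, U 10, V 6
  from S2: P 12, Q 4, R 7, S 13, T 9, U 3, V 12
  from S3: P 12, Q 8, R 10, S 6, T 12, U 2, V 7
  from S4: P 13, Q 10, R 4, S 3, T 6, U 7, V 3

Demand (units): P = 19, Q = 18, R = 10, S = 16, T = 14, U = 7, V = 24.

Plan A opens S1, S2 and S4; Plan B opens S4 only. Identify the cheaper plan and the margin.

Plan A is cheaper by 43.

Plan A: {S1, S2, S4}: P→S1 6·19=114, Q→S2 4·18=72, R→S4 4·10=40, S→S4 3·16=48, T→S4 6·14=84, U→S2 3·7=21, V→S4 3·24=72. Service 451; fixed 381; total 832.
Plan B: {S4}: P→S4 13·19=247, Q→S4 10·18=180, R→S4 4·10=40, S→S4 3·16=48, T→S4 6·14=84, U→S4 7·7=49, V→S4 3·24=72. Service 720; fixed 155; total 875.
Difference: |832 − 875| = 43.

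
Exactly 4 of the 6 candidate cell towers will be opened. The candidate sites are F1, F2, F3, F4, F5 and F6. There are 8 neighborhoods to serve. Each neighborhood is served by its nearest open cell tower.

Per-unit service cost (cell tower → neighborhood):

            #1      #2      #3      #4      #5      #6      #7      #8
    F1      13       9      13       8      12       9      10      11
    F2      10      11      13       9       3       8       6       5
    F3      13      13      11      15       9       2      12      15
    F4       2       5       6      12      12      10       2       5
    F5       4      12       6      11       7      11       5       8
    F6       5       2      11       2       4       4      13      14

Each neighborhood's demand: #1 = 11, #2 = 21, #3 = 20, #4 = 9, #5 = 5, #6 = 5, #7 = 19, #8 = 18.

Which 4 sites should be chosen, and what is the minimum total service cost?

With exactly 4 open, each neighborhood uses its cheapest among the chosen.
{F2, F3, F4, F6}: #1→F4 2·11=22, #2→F6 2·21=42, #3→F4 6·20=120, #4→F6 2·9=18, #5→F2 3·5=15, #6→F3 2·5=10, #7→F4 2·19=38, #8→F2 5·18=90. Service cost 355.
{F1, F3, F4, F6}: service cost 360
{F3, F4, F5, F6}: service cost 360
Among all 15 size-4 choices, {F2, F3, F4, F6} is lowest.

Choose F2, F3, F4 and F6; total service cost 355.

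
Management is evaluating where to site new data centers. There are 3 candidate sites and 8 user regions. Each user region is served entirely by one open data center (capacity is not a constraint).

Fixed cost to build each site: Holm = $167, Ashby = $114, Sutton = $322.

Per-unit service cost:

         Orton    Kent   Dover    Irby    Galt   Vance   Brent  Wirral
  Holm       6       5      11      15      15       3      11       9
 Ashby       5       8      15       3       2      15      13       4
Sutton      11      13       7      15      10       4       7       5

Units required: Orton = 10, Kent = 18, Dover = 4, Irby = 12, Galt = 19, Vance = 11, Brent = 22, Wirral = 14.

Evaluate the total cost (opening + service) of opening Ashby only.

Total cost: 949

Each user region is assigned to its cheapest site among the open ones.
{Ashby}: Orton→Ashby 5·10=50, Kent→Ashby 8·18=144, Dover→Ashby 15·4=60, Irby→Ashby 3·12=36, Galt→Ashby 2·19=38, Vance→Ashby 15·11=165, Brent→Ashby 13·22=286, Wirral→Ashby 4·14=56. Service 835; fixed 114; total 949.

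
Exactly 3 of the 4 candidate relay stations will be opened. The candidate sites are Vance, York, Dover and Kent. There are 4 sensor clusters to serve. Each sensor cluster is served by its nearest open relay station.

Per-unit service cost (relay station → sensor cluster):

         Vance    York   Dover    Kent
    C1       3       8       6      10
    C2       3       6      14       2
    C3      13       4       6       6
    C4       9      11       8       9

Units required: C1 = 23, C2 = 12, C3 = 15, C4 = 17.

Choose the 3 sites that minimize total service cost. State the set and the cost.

With exactly 3 open, each sensor cluster uses its cheapest among the chosen.
{Vance, York, Dover}: C1→Vance 3·23=69, C2→Vance 3·12=36, C3→York 4·15=60, C4→Dover 8·17=136. Service cost 301.
{Vance, York, Kent}: service cost 306
{Vance, Dover, Kent}: service cost 319
Among all 4 size-3 choices, {Vance, York, Dover} is lowest.

Choose Vance, York and Dover; total service cost 301.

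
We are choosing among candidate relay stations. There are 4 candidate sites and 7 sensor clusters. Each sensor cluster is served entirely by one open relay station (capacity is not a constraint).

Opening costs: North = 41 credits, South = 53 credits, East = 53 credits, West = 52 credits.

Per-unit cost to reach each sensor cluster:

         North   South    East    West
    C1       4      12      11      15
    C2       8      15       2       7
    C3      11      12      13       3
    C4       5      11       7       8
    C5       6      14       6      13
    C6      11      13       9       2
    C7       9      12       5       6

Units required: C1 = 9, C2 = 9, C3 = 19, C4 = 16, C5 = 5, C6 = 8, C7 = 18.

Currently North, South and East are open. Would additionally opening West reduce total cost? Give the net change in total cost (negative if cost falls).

Current service cost with {North, South, East}: 535.
Adding West: each sensor cluster re-picks its cheapest; new service cost 327, saving 208.
Extra fixed cost: 52. Net change = 52 − 208 = -156.
(Totals: 682 → 526.)

Yes — net change −156 (cost falls by 156).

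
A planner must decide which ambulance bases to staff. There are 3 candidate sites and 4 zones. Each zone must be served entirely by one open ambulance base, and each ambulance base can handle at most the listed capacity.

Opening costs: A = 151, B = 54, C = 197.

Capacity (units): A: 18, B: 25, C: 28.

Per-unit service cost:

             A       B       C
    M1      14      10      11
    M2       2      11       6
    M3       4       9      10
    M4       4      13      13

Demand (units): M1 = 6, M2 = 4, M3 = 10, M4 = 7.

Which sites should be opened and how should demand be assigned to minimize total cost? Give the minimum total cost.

Open {A, B}: M1→B 10·6=60, M2→B 11·4=44, M3→A 4·10=40, M4→A 4·7=28.
Loads: A carries 17/18, B carries 10/25. Service 172; fixed 205; total 377.
Next best feasible plan costs 391.

Minimum total cost: 377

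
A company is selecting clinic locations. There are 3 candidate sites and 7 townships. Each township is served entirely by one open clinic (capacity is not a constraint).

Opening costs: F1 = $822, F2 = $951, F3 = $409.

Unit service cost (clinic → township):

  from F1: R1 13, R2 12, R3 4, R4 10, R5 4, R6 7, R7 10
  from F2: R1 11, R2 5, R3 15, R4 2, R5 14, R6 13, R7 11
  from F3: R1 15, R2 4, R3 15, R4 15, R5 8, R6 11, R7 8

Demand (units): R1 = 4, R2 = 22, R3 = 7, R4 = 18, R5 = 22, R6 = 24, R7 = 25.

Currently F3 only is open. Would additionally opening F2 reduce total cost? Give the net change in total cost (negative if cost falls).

Current service cost with {F3}: 1163.
Adding F2: each township re-picks its cheapest; new service cost 913, saving 250.
Extra fixed cost: 951. Net change = 951 − 250 = 701.
(Totals: 1572 → 2273.)

No — net change +701 (cost rises by 701).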